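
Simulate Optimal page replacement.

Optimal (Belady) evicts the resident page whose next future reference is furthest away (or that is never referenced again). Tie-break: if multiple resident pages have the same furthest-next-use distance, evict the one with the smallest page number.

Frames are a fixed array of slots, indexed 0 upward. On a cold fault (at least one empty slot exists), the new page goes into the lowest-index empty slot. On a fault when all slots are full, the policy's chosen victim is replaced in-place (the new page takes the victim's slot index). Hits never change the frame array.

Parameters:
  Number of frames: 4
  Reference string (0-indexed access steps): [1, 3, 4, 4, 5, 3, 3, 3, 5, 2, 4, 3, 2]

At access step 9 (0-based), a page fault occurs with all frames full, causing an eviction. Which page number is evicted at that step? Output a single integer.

Step 0: ref 1 -> FAULT, frames=[1,-,-,-]
Step 1: ref 3 -> FAULT, frames=[1,3,-,-]
Step 2: ref 4 -> FAULT, frames=[1,3,4,-]
Step 3: ref 4 -> HIT, frames=[1,3,4,-]
Step 4: ref 5 -> FAULT, frames=[1,3,4,5]
Step 5: ref 3 -> HIT, frames=[1,3,4,5]
Step 6: ref 3 -> HIT, frames=[1,3,4,5]
Step 7: ref 3 -> HIT, frames=[1,3,4,5]
Step 8: ref 5 -> HIT, frames=[1,3,4,5]
Step 9: ref 2 -> FAULT, evict 1, frames=[2,3,4,5]
At step 9: evicted page 1

Answer: 1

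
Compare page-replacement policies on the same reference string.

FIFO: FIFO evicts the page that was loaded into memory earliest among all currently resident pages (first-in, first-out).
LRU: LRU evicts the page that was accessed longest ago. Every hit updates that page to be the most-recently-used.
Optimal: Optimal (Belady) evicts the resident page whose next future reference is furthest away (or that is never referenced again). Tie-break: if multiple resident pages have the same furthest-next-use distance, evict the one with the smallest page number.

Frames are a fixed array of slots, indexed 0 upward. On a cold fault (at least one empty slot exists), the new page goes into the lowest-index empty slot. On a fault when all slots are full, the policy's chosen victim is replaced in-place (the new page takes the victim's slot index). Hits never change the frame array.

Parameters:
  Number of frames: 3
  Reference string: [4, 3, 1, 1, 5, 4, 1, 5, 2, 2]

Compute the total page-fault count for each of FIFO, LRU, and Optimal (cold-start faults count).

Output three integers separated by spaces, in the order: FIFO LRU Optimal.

--- FIFO ---
  step 0: ref 4 -> FAULT, frames=[4,-,-] (faults so far: 1)
  step 1: ref 3 -> FAULT, frames=[4,3,-] (faults so far: 2)
  step 2: ref 1 -> FAULT, frames=[4,3,1] (faults so far: 3)
  step 3: ref 1 -> HIT, frames=[4,3,1] (faults so far: 3)
  step 4: ref 5 -> FAULT, evict 4, frames=[5,3,1] (faults so far: 4)
  step 5: ref 4 -> FAULT, evict 3, frames=[5,4,1] (faults so far: 5)
  step 6: ref 1 -> HIT, frames=[5,4,1] (faults so far: 5)
  step 7: ref 5 -> HIT, frames=[5,4,1] (faults so far: 5)
  step 8: ref 2 -> FAULT, evict 1, frames=[5,4,2] (faults so far: 6)
  step 9: ref 2 -> HIT, frames=[5,4,2] (faults so far: 6)
  FIFO total faults: 6
--- LRU ---
  step 0: ref 4 -> FAULT, frames=[4,-,-] (faults so far: 1)
  step 1: ref 3 -> FAULT, frames=[4,3,-] (faults so far: 2)
  step 2: ref 1 -> FAULT, frames=[4,3,1] (faults so far: 3)
  step 3: ref 1 -> HIT, frames=[4,3,1] (faults so far: 3)
  step 4: ref 5 -> FAULT, evict 4, frames=[5,3,1] (faults so far: 4)
  step 5: ref 4 -> FAULT, evict 3, frames=[5,4,1] (faults so far: 5)
  step 6: ref 1 -> HIT, frames=[5,4,1] (faults so far: 5)
  step 7: ref 5 -> HIT, frames=[5,4,1] (faults so far: 5)
  step 8: ref 2 -> FAULT, evict 4, frames=[5,2,1] (faults so far: 6)
  step 9: ref 2 -> HIT, frames=[5,2,1] (faults so far: 6)
  LRU total faults: 6
--- Optimal ---
  step 0: ref 4 -> FAULT, frames=[4,-,-] (faults so far: 1)
  step 1: ref 3 -> FAULT, frames=[4,3,-] (faults so far: 2)
  step 2: ref 1 -> FAULT, frames=[4,3,1] (faults so far: 3)
  step 3: ref 1 -> HIT, frames=[4,3,1] (faults so far: 3)
  step 4: ref 5 -> FAULT, evict 3, frames=[4,5,1] (faults so far: 4)
  step 5: ref 4 -> HIT, frames=[4,5,1] (faults so far: 4)
  step 6: ref 1 -> HIT, frames=[4,5,1] (faults so far: 4)
  step 7: ref 5 -> HIT, frames=[4,5,1] (faults so far: 4)
  step 8: ref 2 -> FAULT, evict 1, frames=[4,5,2] (faults so far: 5)
  step 9: ref 2 -> HIT, frames=[4,5,2] (faults so far: 5)
  Optimal total faults: 5

Answer: 6 6 5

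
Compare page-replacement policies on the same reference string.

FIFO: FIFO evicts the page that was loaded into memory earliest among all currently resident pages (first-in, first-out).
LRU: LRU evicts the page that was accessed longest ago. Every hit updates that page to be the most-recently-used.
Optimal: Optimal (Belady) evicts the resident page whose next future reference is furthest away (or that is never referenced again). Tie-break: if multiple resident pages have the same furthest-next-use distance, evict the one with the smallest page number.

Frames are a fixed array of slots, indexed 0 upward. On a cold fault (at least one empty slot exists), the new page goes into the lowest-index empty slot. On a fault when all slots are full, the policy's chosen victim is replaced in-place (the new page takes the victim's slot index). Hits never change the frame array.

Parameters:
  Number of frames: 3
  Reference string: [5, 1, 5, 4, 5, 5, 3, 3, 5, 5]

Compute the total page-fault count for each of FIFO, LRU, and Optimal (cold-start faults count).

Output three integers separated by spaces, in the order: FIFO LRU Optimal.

Answer: 5 4 4

Derivation:
--- FIFO ---
  step 0: ref 5 -> FAULT, frames=[5,-,-] (faults so far: 1)
  step 1: ref 1 -> FAULT, frames=[5,1,-] (faults so far: 2)
  step 2: ref 5 -> HIT, frames=[5,1,-] (faults so far: 2)
  step 3: ref 4 -> FAULT, frames=[5,1,4] (faults so far: 3)
  step 4: ref 5 -> HIT, frames=[5,1,4] (faults so far: 3)
  step 5: ref 5 -> HIT, frames=[5,1,4] (faults so far: 3)
  step 6: ref 3 -> FAULT, evict 5, frames=[3,1,4] (faults so far: 4)
  step 7: ref 3 -> HIT, frames=[3,1,4] (faults so far: 4)
  step 8: ref 5 -> FAULT, evict 1, frames=[3,5,4] (faults so far: 5)
  step 9: ref 5 -> HIT, frames=[3,5,4] (faults so far: 5)
  FIFO total faults: 5
--- LRU ---
  step 0: ref 5 -> FAULT, frames=[5,-,-] (faults so far: 1)
  step 1: ref 1 -> FAULT, frames=[5,1,-] (faults so far: 2)
  step 2: ref 5 -> HIT, frames=[5,1,-] (faults so far: 2)
  step 3: ref 4 -> FAULT, frames=[5,1,4] (faults so far: 3)
  step 4: ref 5 -> HIT, frames=[5,1,4] (faults so far: 3)
  step 5: ref 5 -> HIT, frames=[5,1,4] (faults so far: 3)
  step 6: ref 3 -> FAULT, evict 1, frames=[5,3,4] (faults so far: 4)
  step 7: ref 3 -> HIT, frames=[5,3,4] (faults so far: 4)
  step 8: ref 5 -> HIT, frames=[5,3,4] (faults so far: 4)
  step 9: ref 5 -> HIT, frames=[5,3,4] (faults so far: 4)
  LRU total faults: 4
--- Optimal ---
  step 0: ref 5 -> FAULT, frames=[5,-,-] (faults so far: 1)
  step 1: ref 1 -> FAULT, frames=[5,1,-] (faults so far: 2)
  step 2: ref 5 -> HIT, frames=[5,1,-] (faults so far: 2)
  step 3: ref 4 -> FAULT, frames=[5,1,4] (faults so far: 3)
  step 4: ref 5 -> HIT, frames=[5,1,4] (faults so far: 3)
  step 5: ref 5 -> HIT, frames=[5,1,4] (faults so far: 3)
  step 6: ref 3 -> FAULT, evict 1, frames=[5,3,4] (faults so far: 4)
  step 7: ref 3 -> HIT, frames=[5,3,4] (faults so far: 4)
  step 8: ref 5 -> HIT, frames=[5,3,4] (faults so far: 4)
  step 9: ref 5 -> HIT, frames=[5,3,4] (faults so far: 4)
  Optimal total faults: 4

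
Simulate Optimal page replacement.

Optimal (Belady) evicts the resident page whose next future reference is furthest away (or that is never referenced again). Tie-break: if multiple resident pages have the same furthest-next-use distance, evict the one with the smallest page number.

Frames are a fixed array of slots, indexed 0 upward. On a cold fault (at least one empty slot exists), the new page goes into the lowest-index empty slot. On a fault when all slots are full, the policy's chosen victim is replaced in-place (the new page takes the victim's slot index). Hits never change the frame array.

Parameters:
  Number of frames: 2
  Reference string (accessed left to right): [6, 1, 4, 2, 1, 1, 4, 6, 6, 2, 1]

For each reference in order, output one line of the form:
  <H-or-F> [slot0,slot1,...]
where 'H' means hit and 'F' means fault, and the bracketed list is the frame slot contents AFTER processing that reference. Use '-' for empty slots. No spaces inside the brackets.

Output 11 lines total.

F [6,-]
F [6,1]
F [4,1]
F [2,1]
H [2,1]
H [2,1]
F [2,4]
F [2,6]
H [2,6]
H [2,6]
F [1,6]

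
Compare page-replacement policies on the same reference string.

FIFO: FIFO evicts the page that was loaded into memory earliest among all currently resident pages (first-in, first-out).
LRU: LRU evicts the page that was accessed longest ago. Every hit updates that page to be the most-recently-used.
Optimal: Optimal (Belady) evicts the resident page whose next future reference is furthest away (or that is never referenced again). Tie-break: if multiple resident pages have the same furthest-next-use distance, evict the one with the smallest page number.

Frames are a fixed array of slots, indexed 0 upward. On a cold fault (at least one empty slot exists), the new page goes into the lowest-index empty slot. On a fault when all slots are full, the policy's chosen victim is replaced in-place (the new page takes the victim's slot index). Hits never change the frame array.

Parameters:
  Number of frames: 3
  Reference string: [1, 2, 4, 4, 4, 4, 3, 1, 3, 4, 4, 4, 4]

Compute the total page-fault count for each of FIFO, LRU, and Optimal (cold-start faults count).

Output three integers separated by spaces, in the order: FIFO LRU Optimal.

--- FIFO ---
  step 0: ref 1 -> FAULT, frames=[1,-,-] (faults so far: 1)
  step 1: ref 2 -> FAULT, frames=[1,2,-] (faults so far: 2)
  step 2: ref 4 -> FAULT, frames=[1,2,4] (faults so far: 3)
  step 3: ref 4 -> HIT, frames=[1,2,4] (faults so far: 3)
  step 4: ref 4 -> HIT, frames=[1,2,4] (faults so far: 3)
  step 5: ref 4 -> HIT, frames=[1,2,4] (faults so far: 3)
  step 6: ref 3 -> FAULT, evict 1, frames=[3,2,4] (faults so far: 4)
  step 7: ref 1 -> FAULT, evict 2, frames=[3,1,4] (faults so far: 5)
  step 8: ref 3 -> HIT, frames=[3,1,4] (faults so far: 5)
  step 9: ref 4 -> HIT, frames=[3,1,4] (faults so far: 5)
  step 10: ref 4 -> HIT, frames=[3,1,4] (faults so far: 5)
  step 11: ref 4 -> HIT, frames=[3,1,4] (faults so far: 5)
  step 12: ref 4 -> HIT, frames=[3,1,4] (faults so far: 5)
  FIFO total faults: 5
--- LRU ---
  step 0: ref 1 -> FAULT, frames=[1,-,-] (faults so far: 1)
  step 1: ref 2 -> FAULT, frames=[1,2,-] (faults so far: 2)
  step 2: ref 4 -> FAULT, frames=[1,2,4] (faults so far: 3)
  step 3: ref 4 -> HIT, frames=[1,2,4] (faults so far: 3)
  step 4: ref 4 -> HIT, frames=[1,2,4] (faults so far: 3)
  step 5: ref 4 -> HIT, frames=[1,2,4] (faults so far: 3)
  step 6: ref 3 -> FAULT, evict 1, frames=[3,2,4] (faults so far: 4)
  step 7: ref 1 -> FAULT, evict 2, frames=[3,1,4] (faults so far: 5)
  step 8: ref 3 -> HIT, frames=[3,1,4] (faults so far: 5)
  step 9: ref 4 -> HIT, frames=[3,1,4] (faults so far: 5)
  step 10: ref 4 -> HIT, frames=[3,1,4] (faults so far: 5)
  step 11: ref 4 -> HIT, frames=[3,1,4] (faults so far: 5)
  step 12: ref 4 -> HIT, frames=[3,1,4] (faults so far: 5)
  LRU total faults: 5
--- Optimal ---
  step 0: ref 1 -> FAULT, frames=[1,-,-] (faults so far: 1)
  step 1: ref 2 -> FAULT, frames=[1,2,-] (faults so far: 2)
  step 2: ref 4 -> FAULT, frames=[1,2,4] (faults so far: 3)
  step 3: ref 4 -> HIT, frames=[1,2,4] (faults so far: 3)
  step 4: ref 4 -> HIT, frames=[1,2,4] (faults so far: 3)
  step 5: ref 4 -> HIT, frames=[1,2,4] (faults so far: 3)
  step 6: ref 3 -> FAULT, evict 2, frames=[1,3,4] (faults so far: 4)
  step 7: ref 1 -> HIT, frames=[1,3,4] (faults so far: 4)
  step 8: ref 3 -> HIT, frames=[1,3,4] (faults so far: 4)
  step 9: ref 4 -> HIT, frames=[1,3,4] (faults so far: 4)
  step 10: ref 4 -> HIT, frames=[1,3,4] (faults so far: 4)
  step 11: ref 4 -> HIT, frames=[1,3,4] (faults so far: 4)
  step 12: ref 4 -> HIT, frames=[1,3,4] (faults so far: 4)
  Optimal total faults: 4

Answer: 5 5 4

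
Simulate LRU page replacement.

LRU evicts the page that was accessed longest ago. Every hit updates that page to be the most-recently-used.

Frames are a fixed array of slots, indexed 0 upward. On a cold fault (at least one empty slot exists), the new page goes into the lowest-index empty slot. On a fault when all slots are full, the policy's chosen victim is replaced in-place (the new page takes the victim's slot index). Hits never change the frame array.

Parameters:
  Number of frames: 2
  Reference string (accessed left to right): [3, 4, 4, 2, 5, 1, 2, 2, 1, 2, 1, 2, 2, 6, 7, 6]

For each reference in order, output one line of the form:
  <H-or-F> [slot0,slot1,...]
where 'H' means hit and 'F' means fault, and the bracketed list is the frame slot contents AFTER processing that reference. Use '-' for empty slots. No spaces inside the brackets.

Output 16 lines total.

F [3,-]
F [3,4]
H [3,4]
F [2,4]
F [2,5]
F [1,5]
F [1,2]
H [1,2]
H [1,2]
H [1,2]
H [1,2]
H [1,2]
H [1,2]
F [6,2]
F [6,7]
H [6,7]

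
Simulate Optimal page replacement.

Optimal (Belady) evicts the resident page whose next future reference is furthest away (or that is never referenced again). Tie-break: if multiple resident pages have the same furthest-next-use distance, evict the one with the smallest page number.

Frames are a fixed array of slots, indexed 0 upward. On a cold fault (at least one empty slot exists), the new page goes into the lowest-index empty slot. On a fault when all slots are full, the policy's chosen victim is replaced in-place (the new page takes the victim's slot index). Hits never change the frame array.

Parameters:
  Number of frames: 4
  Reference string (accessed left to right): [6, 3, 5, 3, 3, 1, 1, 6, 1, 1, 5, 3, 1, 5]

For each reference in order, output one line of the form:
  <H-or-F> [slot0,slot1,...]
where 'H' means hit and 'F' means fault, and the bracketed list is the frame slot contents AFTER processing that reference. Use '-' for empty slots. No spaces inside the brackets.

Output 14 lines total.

F [6,-,-,-]
F [6,3,-,-]
F [6,3,5,-]
H [6,3,5,-]
H [6,3,5,-]
F [6,3,5,1]
H [6,3,5,1]
H [6,3,5,1]
H [6,3,5,1]
H [6,3,5,1]
H [6,3,5,1]
H [6,3,5,1]
H [6,3,5,1]
H [6,3,5,1]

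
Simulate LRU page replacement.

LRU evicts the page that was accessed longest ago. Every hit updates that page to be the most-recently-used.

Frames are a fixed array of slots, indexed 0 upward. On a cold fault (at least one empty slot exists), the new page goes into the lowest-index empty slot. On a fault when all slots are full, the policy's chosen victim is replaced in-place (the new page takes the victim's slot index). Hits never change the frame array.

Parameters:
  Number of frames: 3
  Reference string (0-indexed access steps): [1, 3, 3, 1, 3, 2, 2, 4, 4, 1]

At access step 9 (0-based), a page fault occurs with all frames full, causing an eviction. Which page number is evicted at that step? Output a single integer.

Answer: 3

Derivation:
Step 0: ref 1 -> FAULT, frames=[1,-,-]
Step 1: ref 3 -> FAULT, frames=[1,3,-]
Step 2: ref 3 -> HIT, frames=[1,3,-]
Step 3: ref 1 -> HIT, frames=[1,3,-]
Step 4: ref 3 -> HIT, frames=[1,3,-]
Step 5: ref 2 -> FAULT, frames=[1,3,2]
Step 6: ref 2 -> HIT, frames=[1,3,2]
Step 7: ref 4 -> FAULT, evict 1, frames=[4,3,2]
Step 8: ref 4 -> HIT, frames=[4,3,2]
Step 9: ref 1 -> FAULT, evict 3, frames=[4,1,2]
At step 9: evicted page 3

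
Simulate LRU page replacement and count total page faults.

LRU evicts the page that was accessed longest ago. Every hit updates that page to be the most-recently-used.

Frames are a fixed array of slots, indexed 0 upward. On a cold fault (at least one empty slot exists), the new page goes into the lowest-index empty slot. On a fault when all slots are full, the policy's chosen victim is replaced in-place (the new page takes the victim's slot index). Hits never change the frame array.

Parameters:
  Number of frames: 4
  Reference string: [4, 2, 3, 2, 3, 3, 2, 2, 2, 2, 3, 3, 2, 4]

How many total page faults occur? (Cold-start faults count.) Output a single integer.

Step 0: ref 4 → FAULT, frames=[4,-,-,-]
Step 1: ref 2 → FAULT, frames=[4,2,-,-]
Step 2: ref 3 → FAULT, frames=[4,2,3,-]
Step 3: ref 2 → HIT, frames=[4,2,3,-]
Step 4: ref 3 → HIT, frames=[4,2,3,-]
Step 5: ref 3 → HIT, frames=[4,2,3,-]
Step 6: ref 2 → HIT, frames=[4,2,3,-]
Step 7: ref 2 → HIT, frames=[4,2,3,-]
Step 8: ref 2 → HIT, frames=[4,2,3,-]
Step 9: ref 2 → HIT, frames=[4,2,3,-]
Step 10: ref 3 → HIT, frames=[4,2,3,-]
Step 11: ref 3 → HIT, frames=[4,2,3,-]
Step 12: ref 2 → HIT, frames=[4,2,3,-]
Step 13: ref 4 → HIT, frames=[4,2,3,-]
Total faults: 3

Answer: 3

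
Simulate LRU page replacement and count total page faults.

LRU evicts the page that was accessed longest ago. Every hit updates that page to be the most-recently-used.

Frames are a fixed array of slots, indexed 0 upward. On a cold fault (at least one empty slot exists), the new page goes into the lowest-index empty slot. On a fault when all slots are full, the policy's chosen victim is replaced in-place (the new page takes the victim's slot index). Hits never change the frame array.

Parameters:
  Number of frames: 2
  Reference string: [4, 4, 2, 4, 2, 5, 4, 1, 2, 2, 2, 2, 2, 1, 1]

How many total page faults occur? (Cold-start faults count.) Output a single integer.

Answer: 6

Derivation:
Step 0: ref 4 → FAULT, frames=[4,-]
Step 1: ref 4 → HIT, frames=[4,-]
Step 2: ref 2 → FAULT, frames=[4,2]
Step 3: ref 4 → HIT, frames=[4,2]
Step 4: ref 2 → HIT, frames=[4,2]
Step 5: ref 5 → FAULT (evict 4), frames=[5,2]
Step 6: ref 4 → FAULT (evict 2), frames=[5,4]
Step 7: ref 1 → FAULT (evict 5), frames=[1,4]
Step 8: ref 2 → FAULT (evict 4), frames=[1,2]
Step 9: ref 2 → HIT, frames=[1,2]
Step 10: ref 2 → HIT, frames=[1,2]
Step 11: ref 2 → HIT, frames=[1,2]
Step 12: ref 2 → HIT, frames=[1,2]
Step 13: ref 1 → HIT, frames=[1,2]
Step 14: ref 1 → HIT, frames=[1,2]
Total faults: 6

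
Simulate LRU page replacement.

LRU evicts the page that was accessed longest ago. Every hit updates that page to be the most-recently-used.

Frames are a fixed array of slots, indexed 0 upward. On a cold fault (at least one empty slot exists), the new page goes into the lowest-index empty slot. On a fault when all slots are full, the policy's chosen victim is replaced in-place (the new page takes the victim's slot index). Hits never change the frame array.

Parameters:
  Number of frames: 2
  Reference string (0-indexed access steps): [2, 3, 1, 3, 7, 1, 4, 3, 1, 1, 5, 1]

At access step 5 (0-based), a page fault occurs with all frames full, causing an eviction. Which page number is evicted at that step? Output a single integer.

Answer: 3

Derivation:
Step 0: ref 2 -> FAULT, frames=[2,-]
Step 1: ref 3 -> FAULT, frames=[2,3]
Step 2: ref 1 -> FAULT, evict 2, frames=[1,3]
Step 3: ref 3 -> HIT, frames=[1,3]
Step 4: ref 7 -> FAULT, evict 1, frames=[7,3]
Step 5: ref 1 -> FAULT, evict 3, frames=[7,1]
At step 5: evicted page 3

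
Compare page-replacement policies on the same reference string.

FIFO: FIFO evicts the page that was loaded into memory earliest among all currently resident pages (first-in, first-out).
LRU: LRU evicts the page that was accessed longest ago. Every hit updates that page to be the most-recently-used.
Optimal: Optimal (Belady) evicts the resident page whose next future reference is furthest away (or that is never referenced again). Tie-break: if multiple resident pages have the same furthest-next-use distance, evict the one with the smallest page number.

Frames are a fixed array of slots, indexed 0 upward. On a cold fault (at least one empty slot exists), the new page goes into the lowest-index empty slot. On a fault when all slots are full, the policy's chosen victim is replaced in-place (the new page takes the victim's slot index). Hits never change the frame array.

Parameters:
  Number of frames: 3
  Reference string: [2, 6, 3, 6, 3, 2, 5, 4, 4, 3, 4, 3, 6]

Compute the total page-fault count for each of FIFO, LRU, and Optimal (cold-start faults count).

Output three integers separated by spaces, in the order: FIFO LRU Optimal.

--- FIFO ---
  step 0: ref 2 -> FAULT, frames=[2,-,-] (faults so far: 1)
  step 1: ref 6 -> FAULT, frames=[2,6,-] (faults so far: 2)
  step 2: ref 3 -> FAULT, frames=[2,6,3] (faults so far: 3)
  step 3: ref 6 -> HIT, frames=[2,6,3] (faults so far: 3)
  step 4: ref 3 -> HIT, frames=[2,6,3] (faults so far: 3)
  step 5: ref 2 -> HIT, frames=[2,6,3] (faults so far: 3)
  step 6: ref 5 -> FAULT, evict 2, frames=[5,6,3] (faults so far: 4)
  step 7: ref 4 -> FAULT, evict 6, frames=[5,4,3] (faults so far: 5)
  step 8: ref 4 -> HIT, frames=[5,4,3] (faults so far: 5)
  step 9: ref 3 -> HIT, frames=[5,4,3] (faults so far: 5)
  step 10: ref 4 -> HIT, frames=[5,4,3] (faults so far: 5)
  step 11: ref 3 -> HIT, frames=[5,4,3] (faults so far: 5)
  step 12: ref 6 -> FAULT, evict 3, frames=[5,4,6] (faults so far: 6)
  FIFO total faults: 6
--- LRU ---
  step 0: ref 2 -> FAULT, frames=[2,-,-] (faults so far: 1)
  step 1: ref 6 -> FAULT, frames=[2,6,-] (faults so far: 2)
  step 2: ref 3 -> FAULT, frames=[2,6,3] (faults so far: 3)
  step 3: ref 6 -> HIT, frames=[2,6,3] (faults so far: 3)
  step 4: ref 3 -> HIT, frames=[2,6,3] (faults so far: 3)
  step 5: ref 2 -> HIT, frames=[2,6,3] (faults so far: 3)
  step 6: ref 5 -> FAULT, evict 6, frames=[2,5,3] (faults so far: 4)
  step 7: ref 4 -> FAULT, evict 3, frames=[2,5,4] (faults so far: 5)
  step 8: ref 4 -> HIT, frames=[2,5,4] (faults so far: 5)
  step 9: ref 3 -> FAULT, evict 2, frames=[3,5,4] (faults so far: 6)
  step 10: ref 4 -> HIT, frames=[3,5,4] (faults so far: 6)
  step 11: ref 3 -> HIT, frames=[3,5,4] (faults so far: 6)
  step 12: ref 6 -> FAULT, evict 5, frames=[3,6,4] (faults so far: 7)
  LRU total faults: 7
--- Optimal ---
  step 0: ref 2 -> FAULT, frames=[2,-,-] (faults so far: 1)
  step 1: ref 6 -> FAULT, frames=[2,6,-] (faults so far: 2)
  step 2: ref 3 -> FAULT, frames=[2,6,3] (faults so far: 3)
  step 3: ref 6 -> HIT, frames=[2,6,3] (faults so far: 3)
  step 4: ref 3 -> HIT, frames=[2,6,3] (faults so far: 3)
  step 5: ref 2 -> HIT, frames=[2,6,3] (faults so far: 3)
  step 6: ref 5 -> FAULT, evict 2, frames=[5,6,3] (faults so far: 4)
  step 7: ref 4 -> FAULT, evict 5, frames=[4,6,3] (faults so far: 5)
  step 8: ref 4 -> HIT, frames=[4,6,3] (faults so far: 5)
  step 9: ref 3 -> HIT, frames=[4,6,3] (faults so far: 5)
  step 10: ref 4 -> HIT, frames=[4,6,3] (faults so far: 5)
  step 11: ref 3 -> HIT, frames=[4,6,3] (faults so far: 5)
  step 12: ref 6 -> HIT, frames=[4,6,3] (faults so far: 5)
  Optimal total faults: 5

Answer: 6 7 5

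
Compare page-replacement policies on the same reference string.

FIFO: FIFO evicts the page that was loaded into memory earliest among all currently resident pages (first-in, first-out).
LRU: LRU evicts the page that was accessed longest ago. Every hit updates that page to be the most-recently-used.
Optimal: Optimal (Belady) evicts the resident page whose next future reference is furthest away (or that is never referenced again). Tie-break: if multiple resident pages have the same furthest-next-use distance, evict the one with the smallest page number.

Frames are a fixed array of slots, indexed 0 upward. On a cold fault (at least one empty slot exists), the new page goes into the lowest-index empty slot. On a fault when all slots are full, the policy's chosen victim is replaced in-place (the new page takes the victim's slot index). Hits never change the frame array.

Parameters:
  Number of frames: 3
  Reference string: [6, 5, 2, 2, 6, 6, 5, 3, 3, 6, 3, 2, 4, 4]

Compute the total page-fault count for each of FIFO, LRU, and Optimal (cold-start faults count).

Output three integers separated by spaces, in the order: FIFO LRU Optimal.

--- FIFO ---
  step 0: ref 6 -> FAULT, frames=[6,-,-] (faults so far: 1)
  step 1: ref 5 -> FAULT, frames=[6,5,-] (faults so far: 2)
  step 2: ref 2 -> FAULT, frames=[6,5,2] (faults so far: 3)
  step 3: ref 2 -> HIT, frames=[6,5,2] (faults so far: 3)
  step 4: ref 6 -> HIT, frames=[6,5,2] (faults so far: 3)
  step 5: ref 6 -> HIT, frames=[6,5,2] (faults so far: 3)
  step 6: ref 5 -> HIT, frames=[6,5,2] (faults so far: 3)
  step 7: ref 3 -> FAULT, evict 6, frames=[3,5,2] (faults so far: 4)
  step 8: ref 3 -> HIT, frames=[3,5,2] (faults so far: 4)
  step 9: ref 6 -> FAULT, evict 5, frames=[3,6,2] (faults so far: 5)
  step 10: ref 3 -> HIT, frames=[3,6,2] (faults so far: 5)
  step 11: ref 2 -> HIT, frames=[3,6,2] (faults so far: 5)
  step 12: ref 4 -> FAULT, evict 2, frames=[3,6,4] (faults so far: 6)
  step 13: ref 4 -> HIT, frames=[3,6,4] (faults so far: 6)
  FIFO total faults: 6
--- LRU ---
  step 0: ref 6 -> FAULT, frames=[6,-,-] (faults so far: 1)
  step 1: ref 5 -> FAULT, frames=[6,5,-] (faults so far: 2)
  step 2: ref 2 -> FAULT, frames=[6,5,2] (faults so far: 3)
  step 3: ref 2 -> HIT, frames=[6,5,2] (faults so far: 3)
  step 4: ref 6 -> HIT, frames=[6,5,2] (faults so far: 3)
  step 5: ref 6 -> HIT, frames=[6,5,2] (faults so far: 3)
  step 6: ref 5 -> HIT, frames=[6,5,2] (faults so far: 3)
  step 7: ref 3 -> FAULT, evict 2, frames=[6,5,3] (faults so far: 4)
  step 8: ref 3 -> HIT, frames=[6,5,3] (faults so far: 4)
  step 9: ref 6 -> HIT, frames=[6,5,3] (faults so far: 4)
  step 10: ref 3 -> HIT, frames=[6,5,3] (faults so far: 4)
  step 11: ref 2 -> FAULT, evict 5, frames=[6,2,3] (faults so far: 5)
  step 12: ref 4 -> FAULT, evict 6, frames=[4,2,3] (faults so far: 6)
  step 13: ref 4 -> HIT, frames=[4,2,3] (faults so far: 6)
  LRU total faults: 6
--- Optimal ---
  step 0: ref 6 -> FAULT, frames=[6,-,-] (faults so far: 1)
  step 1: ref 5 -> FAULT, frames=[6,5,-] (faults so far: 2)
  step 2: ref 2 -> FAULT, frames=[6,5,2] (faults so far: 3)
  step 3: ref 2 -> HIT, frames=[6,5,2] (faults so far: 3)
  step 4: ref 6 -> HIT, frames=[6,5,2] (faults so far: 3)
  step 5: ref 6 -> HIT, frames=[6,5,2] (faults so far: 3)
  step 6: ref 5 -> HIT, frames=[6,5,2] (faults so far: 3)
  step 7: ref 3 -> FAULT, evict 5, frames=[6,3,2] (faults so far: 4)
  step 8: ref 3 -> HIT, frames=[6,3,2] (faults so far: 4)
  step 9: ref 6 -> HIT, frames=[6,3,2] (faults so far: 4)
  step 10: ref 3 -> HIT, frames=[6,3,2] (faults so far: 4)
  step 11: ref 2 -> HIT, frames=[6,3,2] (faults so far: 4)
  step 12: ref 4 -> FAULT, evict 2, frames=[6,3,4] (faults so far: 5)
  step 13: ref 4 -> HIT, frames=[6,3,4] (faults so far: 5)
  Optimal total faults: 5

Answer: 6 6 5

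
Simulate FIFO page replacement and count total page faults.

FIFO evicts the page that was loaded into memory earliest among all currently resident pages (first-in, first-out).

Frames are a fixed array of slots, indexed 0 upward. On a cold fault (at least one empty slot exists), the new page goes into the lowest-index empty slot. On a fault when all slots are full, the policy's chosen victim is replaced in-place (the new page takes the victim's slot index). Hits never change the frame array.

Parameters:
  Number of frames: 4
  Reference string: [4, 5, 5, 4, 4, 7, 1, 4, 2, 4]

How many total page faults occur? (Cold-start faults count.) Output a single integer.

Answer: 6

Derivation:
Step 0: ref 4 → FAULT, frames=[4,-,-,-]
Step 1: ref 5 → FAULT, frames=[4,5,-,-]
Step 2: ref 5 → HIT, frames=[4,5,-,-]
Step 3: ref 4 → HIT, frames=[4,5,-,-]
Step 4: ref 4 → HIT, frames=[4,5,-,-]
Step 5: ref 7 → FAULT, frames=[4,5,7,-]
Step 6: ref 1 → FAULT, frames=[4,5,7,1]
Step 7: ref 4 → HIT, frames=[4,5,7,1]
Step 8: ref 2 → FAULT (evict 4), frames=[2,5,7,1]
Step 9: ref 4 → FAULT (evict 5), frames=[2,4,7,1]
Total faults: 6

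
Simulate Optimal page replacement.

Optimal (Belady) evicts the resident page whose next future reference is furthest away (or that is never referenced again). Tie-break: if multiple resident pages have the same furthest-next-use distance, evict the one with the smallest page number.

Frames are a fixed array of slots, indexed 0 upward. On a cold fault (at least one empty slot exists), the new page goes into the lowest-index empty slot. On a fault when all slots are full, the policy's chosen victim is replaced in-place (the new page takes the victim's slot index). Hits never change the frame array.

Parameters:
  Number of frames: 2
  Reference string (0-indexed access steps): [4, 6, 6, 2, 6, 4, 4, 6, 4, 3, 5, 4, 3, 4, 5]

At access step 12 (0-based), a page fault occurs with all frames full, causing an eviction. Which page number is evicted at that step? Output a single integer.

Step 0: ref 4 -> FAULT, frames=[4,-]
Step 1: ref 6 -> FAULT, frames=[4,6]
Step 2: ref 6 -> HIT, frames=[4,6]
Step 3: ref 2 -> FAULT, evict 4, frames=[2,6]
Step 4: ref 6 -> HIT, frames=[2,6]
Step 5: ref 4 -> FAULT, evict 2, frames=[4,6]
Step 6: ref 4 -> HIT, frames=[4,6]
Step 7: ref 6 -> HIT, frames=[4,6]
Step 8: ref 4 -> HIT, frames=[4,6]
Step 9: ref 3 -> FAULT, evict 6, frames=[4,3]
Step 10: ref 5 -> FAULT, evict 3, frames=[4,5]
Step 11: ref 4 -> HIT, frames=[4,5]
Step 12: ref 3 -> FAULT, evict 5, frames=[4,3]
At step 12: evicted page 5

Answer: 5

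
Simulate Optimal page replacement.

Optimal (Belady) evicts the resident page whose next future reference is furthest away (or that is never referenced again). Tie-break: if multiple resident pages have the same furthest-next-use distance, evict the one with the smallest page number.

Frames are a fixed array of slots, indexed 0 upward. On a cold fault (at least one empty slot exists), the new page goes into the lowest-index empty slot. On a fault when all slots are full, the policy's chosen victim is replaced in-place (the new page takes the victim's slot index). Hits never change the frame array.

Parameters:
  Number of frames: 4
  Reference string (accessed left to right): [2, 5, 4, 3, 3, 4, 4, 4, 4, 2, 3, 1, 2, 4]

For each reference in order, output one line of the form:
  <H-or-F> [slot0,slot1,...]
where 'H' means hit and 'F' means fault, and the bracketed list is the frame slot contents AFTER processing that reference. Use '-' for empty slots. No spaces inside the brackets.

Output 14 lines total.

F [2,-,-,-]
F [2,5,-,-]
F [2,5,4,-]
F [2,5,4,3]
H [2,5,4,3]
H [2,5,4,3]
H [2,5,4,3]
H [2,5,4,3]
H [2,5,4,3]
H [2,5,4,3]
H [2,5,4,3]
F [2,5,4,1]
H [2,5,4,1]
H [2,5,4,1]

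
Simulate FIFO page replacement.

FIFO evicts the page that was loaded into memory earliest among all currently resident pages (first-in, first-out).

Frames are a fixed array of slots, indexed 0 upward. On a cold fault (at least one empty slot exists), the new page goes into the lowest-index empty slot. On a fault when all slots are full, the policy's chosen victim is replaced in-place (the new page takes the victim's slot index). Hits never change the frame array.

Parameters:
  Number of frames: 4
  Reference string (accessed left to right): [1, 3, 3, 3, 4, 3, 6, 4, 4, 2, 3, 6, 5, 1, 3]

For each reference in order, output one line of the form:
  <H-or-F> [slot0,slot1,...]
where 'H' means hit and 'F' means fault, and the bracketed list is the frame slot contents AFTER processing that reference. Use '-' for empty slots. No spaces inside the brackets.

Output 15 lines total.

F [1,-,-,-]
F [1,3,-,-]
H [1,3,-,-]
H [1,3,-,-]
F [1,3,4,-]
H [1,3,4,-]
F [1,3,4,6]
H [1,3,4,6]
H [1,3,4,6]
F [2,3,4,6]
H [2,3,4,6]
H [2,3,4,6]
F [2,5,4,6]
F [2,5,1,6]
F [2,5,1,3]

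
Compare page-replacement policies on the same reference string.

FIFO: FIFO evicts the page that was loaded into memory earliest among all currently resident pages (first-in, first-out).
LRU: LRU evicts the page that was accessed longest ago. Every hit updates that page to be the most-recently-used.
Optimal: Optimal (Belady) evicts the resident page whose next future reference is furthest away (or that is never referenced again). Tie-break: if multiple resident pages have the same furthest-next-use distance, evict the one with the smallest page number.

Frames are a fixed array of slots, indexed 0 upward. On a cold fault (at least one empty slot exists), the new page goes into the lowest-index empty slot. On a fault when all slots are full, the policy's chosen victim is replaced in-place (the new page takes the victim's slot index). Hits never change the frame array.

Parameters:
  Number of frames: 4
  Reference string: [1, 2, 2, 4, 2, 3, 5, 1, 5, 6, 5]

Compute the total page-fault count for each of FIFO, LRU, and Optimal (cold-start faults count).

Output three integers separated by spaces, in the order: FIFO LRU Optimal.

Answer: 7 7 6

Derivation:
--- FIFO ---
  step 0: ref 1 -> FAULT, frames=[1,-,-,-] (faults so far: 1)
  step 1: ref 2 -> FAULT, frames=[1,2,-,-] (faults so far: 2)
  step 2: ref 2 -> HIT, frames=[1,2,-,-] (faults so far: 2)
  step 3: ref 4 -> FAULT, frames=[1,2,4,-] (faults so far: 3)
  step 4: ref 2 -> HIT, frames=[1,2,4,-] (faults so far: 3)
  step 5: ref 3 -> FAULT, frames=[1,2,4,3] (faults so far: 4)
  step 6: ref 5 -> FAULT, evict 1, frames=[5,2,4,3] (faults so far: 5)
  step 7: ref 1 -> FAULT, evict 2, frames=[5,1,4,3] (faults so far: 6)
  step 8: ref 5 -> HIT, frames=[5,1,4,3] (faults so far: 6)
  step 9: ref 6 -> FAULT, evict 4, frames=[5,1,6,3] (faults so far: 7)
  step 10: ref 5 -> HIT, frames=[5,1,6,3] (faults so far: 7)
  FIFO total faults: 7
--- LRU ---
  step 0: ref 1 -> FAULT, frames=[1,-,-,-] (faults so far: 1)
  step 1: ref 2 -> FAULT, frames=[1,2,-,-] (faults so far: 2)
  step 2: ref 2 -> HIT, frames=[1,2,-,-] (faults so far: 2)
  step 3: ref 4 -> FAULT, frames=[1,2,4,-] (faults so far: 3)
  step 4: ref 2 -> HIT, frames=[1,2,4,-] (faults so far: 3)
  step 5: ref 3 -> FAULT, frames=[1,2,4,3] (faults so far: 4)
  step 6: ref 5 -> FAULT, evict 1, frames=[5,2,4,3] (faults so far: 5)
  step 7: ref 1 -> FAULT, evict 4, frames=[5,2,1,3] (faults so far: 6)
  step 8: ref 5 -> HIT, frames=[5,2,1,3] (faults so far: 6)
  step 9: ref 6 -> FAULT, evict 2, frames=[5,6,1,3] (faults so far: 7)
  step 10: ref 5 -> HIT, frames=[5,6,1,3] (faults so far: 7)
  LRU total faults: 7
--- Optimal ---
  step 0: ref 1 -> FAULT, frames=[1,-,-,-] (faults so far: 1)
  step 1: ref 2 -> FAULT, frames=[1,2,-,-] (faults so far: 2)
  step 2: ref 2 -> HIT, frames=[1,2,-,-] (faults so far: 2)
  step 3: ref 4 -> FAULT, frames=[1,2,4,-] (faults so far: 3)
  step 4: ref 2 -> HIT, frames=[1,2,4,-] (faults so far: 3)
  step 5: ref 3 -> FAULT, frames=[1,2,4,3] (faults so far: 4)
  step 6: ref 5 -> FAULT, evict 2, frames=[1,5,4,3] (faults so far: 5)
  step 7: ref 1 -> HIT, frames=[1,5,4,3] (faults so far: 5)
  step 8: ref 5 -> HIT, frames=[1,5,4,3] (faults so far: 5)
  step 9: ref 6 -> FAULT, evict 1, frames=[6,5,4,3] (faults so far: 6)
  step 10: ref 5 -> HIT, frames=[6,5,4,3] (faults so far: 6)
  Optimal total faults: 6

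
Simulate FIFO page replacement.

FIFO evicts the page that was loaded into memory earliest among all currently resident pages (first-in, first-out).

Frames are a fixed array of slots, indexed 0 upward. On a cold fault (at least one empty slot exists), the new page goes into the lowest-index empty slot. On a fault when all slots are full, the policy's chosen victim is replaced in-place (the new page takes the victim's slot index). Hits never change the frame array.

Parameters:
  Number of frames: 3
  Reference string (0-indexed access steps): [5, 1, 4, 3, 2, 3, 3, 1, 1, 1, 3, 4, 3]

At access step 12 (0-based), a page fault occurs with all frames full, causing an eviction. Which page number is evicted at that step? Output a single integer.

Step 0: ref 5 -> FAULT, frames=[5,-,-]
Step 1: ref 1 -> FAULT, frames=[5,1,-]
Step 2: ref 4 -> FAULT, frames=[5,1,4]
Step 3: ref 3 -> FAULT, evict 5, frames=[3,1,4]
Step 4: ref 2 -> FAULT, evict 1, frames=[3,2,4]
Step 5: ref 3 -> HIT, frames=[3,2,4]
Step 6: ref 3 -> HIT, frames=[3,2,4]
Step 7: ref 1 -> FAULT, evict 4, frames=[3,2,1]
Step 8: ref 1 -> HIT, frames=[3,2,1]
Step 9: ref 1 -> HIT, frames=[3,2,1]
Step 10: ref 3 -> HIT, frames=[3,2,1]
Step 11: ref 4 -> FAULT, evict 3, frames=[4,2,1]
Step 12: ref 3 -> FAULT, evict 2, frames=[4,3,1]
At step 12: evicted page 2

Answer: 2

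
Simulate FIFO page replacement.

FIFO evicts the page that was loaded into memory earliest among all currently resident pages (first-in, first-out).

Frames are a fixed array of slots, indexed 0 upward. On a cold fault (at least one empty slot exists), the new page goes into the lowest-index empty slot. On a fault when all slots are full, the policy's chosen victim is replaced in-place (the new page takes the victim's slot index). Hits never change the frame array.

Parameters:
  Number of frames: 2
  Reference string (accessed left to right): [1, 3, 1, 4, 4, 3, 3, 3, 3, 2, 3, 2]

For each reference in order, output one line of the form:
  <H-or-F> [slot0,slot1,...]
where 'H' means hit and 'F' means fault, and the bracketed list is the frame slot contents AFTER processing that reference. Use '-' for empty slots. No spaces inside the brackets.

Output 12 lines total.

F [1,-]
F [1,3]
H [1,3]
F [4,3]
H [4,3]
H [4,3]
H [4,3]
H [4,3]
H [4,3]
F [4,2]
F [3,2]
H [3,2]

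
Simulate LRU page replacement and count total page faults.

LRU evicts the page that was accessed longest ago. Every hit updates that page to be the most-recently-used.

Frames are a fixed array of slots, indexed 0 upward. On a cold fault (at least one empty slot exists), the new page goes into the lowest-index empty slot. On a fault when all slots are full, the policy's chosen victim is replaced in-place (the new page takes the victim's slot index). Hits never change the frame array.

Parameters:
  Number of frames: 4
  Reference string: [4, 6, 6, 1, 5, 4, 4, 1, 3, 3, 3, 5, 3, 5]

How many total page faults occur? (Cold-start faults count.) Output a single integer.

Step 0: ref 4 → FAULT, frames=[4,-,-,-]
Step 1: ref 6 → FAULT, frames=[4,6,-,-]
Step 2: ref 6 → HIT, frames=[4,6,-,-]
Step 3: ref 1 → FAULT, frames=[4,6,1,-]
Step 4: ref 5 → FAULT, frames=[4,6,1,5]
Step 5: ref 4 → HIT, frames=[4,6,1,5]
Step 6: ref 4 → HIT, frames=[4,6,1,5]
Step 7: ref 1 → HIT, frames=[4,6,1,5]
Step 8: ref 3 → FAULT (evict 6), frames=[4,3,1,5]
Step 9: ref 3 → HIT, frames=[4,3,1,5]
Step 10: ref 3 → HIT, frames=[4,3,1,5]
Step 11: ref 5 → HIT, frames=[4,3,1,5]
Step 12: ref 3 → HIT, frames=[4,3,1,5]
Step 13: ref 5 → HIT, frames=[4,3,1,5]
Total faults: 5

Answer: 5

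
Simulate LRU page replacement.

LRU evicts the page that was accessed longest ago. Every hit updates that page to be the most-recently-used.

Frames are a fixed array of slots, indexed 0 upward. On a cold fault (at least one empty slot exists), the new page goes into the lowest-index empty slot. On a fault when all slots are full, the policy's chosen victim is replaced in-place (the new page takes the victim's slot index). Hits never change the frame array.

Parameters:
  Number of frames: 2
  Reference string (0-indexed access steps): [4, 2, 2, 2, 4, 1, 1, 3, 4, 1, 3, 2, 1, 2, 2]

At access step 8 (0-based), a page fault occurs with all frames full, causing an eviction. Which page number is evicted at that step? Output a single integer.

Answer: 1

Derivation:
Step 0: ref 4 -> FAULT, frames=[4,-]
Step 1: ref 2 -> FAULT, frames=[4,2]
Step 2: ref 2 -> HIT, frames=[4,2]
Step 3: ref 2 -> HIT, frames=[4,2]
Step 4: ref 4 -> HIT, frames=[4,2]
Step 5: ref 1 -> FAULT, evict 2, frames=[4,1]
Step 6: ref 1 -> HIT, frames=[4,1]
Step 7: ref 3 -> FAULT, evict 4, frames=[3,1]
Step 8: ref 4 -> FAULT, evict 1, frames=[3,4]
At step 8: evicted page 1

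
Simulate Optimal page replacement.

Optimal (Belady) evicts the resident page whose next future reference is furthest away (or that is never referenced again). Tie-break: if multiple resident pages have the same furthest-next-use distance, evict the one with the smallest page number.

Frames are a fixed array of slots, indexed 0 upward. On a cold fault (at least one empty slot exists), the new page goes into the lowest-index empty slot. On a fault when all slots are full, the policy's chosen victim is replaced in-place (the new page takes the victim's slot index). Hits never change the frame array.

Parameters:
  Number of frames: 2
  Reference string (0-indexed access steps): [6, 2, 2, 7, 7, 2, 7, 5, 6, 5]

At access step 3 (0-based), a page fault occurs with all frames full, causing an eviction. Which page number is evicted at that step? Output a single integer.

Answer: 6

Derivation:
Step 0: ref 6 -> FAULT, frames=[6,-]
Step 1: ref 2 -> FAULT, frames=[6,2]
Step 2: ref 2 -> HIT, frames=[6,2]
Step 3: ref 7 -> FAULT, evict 6, frames=[7,2]
At step 3: evicted page 6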